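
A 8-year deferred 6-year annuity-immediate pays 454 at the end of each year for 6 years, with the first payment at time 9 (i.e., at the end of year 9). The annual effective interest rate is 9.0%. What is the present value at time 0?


PV at time 8 of the 6-year annuity-immediate:
a_n = 454 * (1-(1+0.09)^(-6))/0.09 = 2036.607
Discount back 8 years to time 0:
PV = 2036.607 * (1+0.09)^(-8)
= 2036.607 * 0.501866
= 1022.1044


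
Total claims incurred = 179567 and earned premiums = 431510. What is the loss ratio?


Loss ratio = claims / premiums
= 179567 / 431510
= 0.4161


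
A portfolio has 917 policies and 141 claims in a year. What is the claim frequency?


frequency = claims / policies
= 141 / 917
= 0.1538


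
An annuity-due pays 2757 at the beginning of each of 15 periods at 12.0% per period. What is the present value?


PV_due = PMT * (1-(1+i)^(-n))/i * (1+i)
PV_immediate = 18777.5534
PV_due = 18777.5534 * 1.12
= 21030.8598


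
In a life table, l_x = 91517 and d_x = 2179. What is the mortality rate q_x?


q_x = d_x / l_x
= 2179 / 91517
= 0.0238


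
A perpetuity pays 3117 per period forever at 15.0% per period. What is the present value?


PV = PMT / i
= 3117 / 0.15
= 20780.0


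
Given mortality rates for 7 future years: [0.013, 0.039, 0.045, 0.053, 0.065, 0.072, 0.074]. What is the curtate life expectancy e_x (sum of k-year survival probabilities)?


e_x = sum_{k=1}^{n} k_p_x
k_p_x values:
  1_p_x = 0.987
  2_p_x = 0.948507
  3_p_x = 0.905824
  4_p_x = 0.857816
  5_p_x = 0.802057
  6_p_x = 0.744309
  7_p_x = 0.68923
e_x = 5.9347


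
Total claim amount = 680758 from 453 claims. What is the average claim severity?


severity = total / number
= 680758 / 453
= 1502.777


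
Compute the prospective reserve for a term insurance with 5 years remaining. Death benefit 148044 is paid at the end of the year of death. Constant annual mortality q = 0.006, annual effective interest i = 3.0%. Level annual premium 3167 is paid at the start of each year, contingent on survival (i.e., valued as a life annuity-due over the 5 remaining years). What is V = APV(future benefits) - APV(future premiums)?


v = 1/(1+i) = 0.970874
APV(future benefits) per unit = sum_{k=0}^{4} k_p_x * q * v^(k+1) = 0.02716
APV(future benefits) = 148044 * 0.02716 = 4020.8947
Life annuity-due factor ä_{x:5} = sum_{k=0}^{4} k_p_x * v^k = 4.662489
APV(future premiums) = 3167 * 4.662489 = 14766.1042
V = 4020.8947 - 14766.1042
= -10745.2095


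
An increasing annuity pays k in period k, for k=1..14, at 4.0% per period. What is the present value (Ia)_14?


(Ia)_n = sum_{k=1}^{n} k * v^k, v = 1/(1+i)
v = 0.961538
Sum computed term by term:
(Ia)_14 = 72.5249


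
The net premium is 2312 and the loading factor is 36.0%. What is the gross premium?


Gross = net * (1 + loading)
= 2312 * (1 + 0.36)
= 2312 * 1.36
= 3144.32


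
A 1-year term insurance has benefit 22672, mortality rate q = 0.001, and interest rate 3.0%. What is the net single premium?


NSP = benefit * q * v
v = 1/(1+i) = 0.970874
NSP = 22672 * 0.001 * 0.970874
= 22.0117


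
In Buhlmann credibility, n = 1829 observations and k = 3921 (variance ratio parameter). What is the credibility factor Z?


Z = n / (n + k)
= 1829 / (1829 + 3921)
= 1829 / 5750
= 0.3181


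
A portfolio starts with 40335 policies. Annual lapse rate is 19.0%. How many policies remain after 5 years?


remaining = initial * (1 - lapse)^years
= 40335 * (1 - 0.19)^5
= 40335 * 0.348678
= 14063.9449


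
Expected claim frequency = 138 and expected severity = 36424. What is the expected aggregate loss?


E[S] = E[N] * E[X]
= 138 * 36424
= 5.0265e+06


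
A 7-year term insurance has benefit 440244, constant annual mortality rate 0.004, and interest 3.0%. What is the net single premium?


NSP = benefit * sum_{k=0}^{n-1} k_p_x * q * v^(k+1)
With constant q=0.004, v=0.970874
Sum = 0.024636
NSP = 440244 * 0.024636
= 10845.7303


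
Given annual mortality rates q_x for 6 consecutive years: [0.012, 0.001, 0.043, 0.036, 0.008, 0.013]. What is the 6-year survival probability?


p_k = 1 - q_k for each year
Survival = product of (1 - q_k)
= 0.988 * 0.999 * 0.957 * 0.964 * 0.992 * 0.987
= 0.8915


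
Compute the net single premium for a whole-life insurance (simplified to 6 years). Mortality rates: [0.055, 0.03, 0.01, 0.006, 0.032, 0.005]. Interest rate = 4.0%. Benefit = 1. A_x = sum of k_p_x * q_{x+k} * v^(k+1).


v = 0.961538
Year 0: k_p_x=1.0, q=0.055, term=0.052885
Year 1: k_p_x=0.945, q=0.03, term=0.026211
Year 2: k_p_x=0.91665, q=0.01, term=0.008149
Year 3: k_p_x=0.907483, q=0.006, term=0.004654
Year 4: k_p_x=0.902039, q=0.032, term=0.023725
Year 5: k_p_x=0.873173, q=0.005, term=0.00345
A_x = 0.1191


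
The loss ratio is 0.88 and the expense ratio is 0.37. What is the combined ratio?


Combined ratio = loss ratio + expense ratio
= 0.88 + 0.37
= 1.25


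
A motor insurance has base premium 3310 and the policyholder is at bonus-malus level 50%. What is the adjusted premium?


adjusted = base * BM_level / 100
= 3310 * 50 / 100
= 3310 * 0.5
= 1655.0


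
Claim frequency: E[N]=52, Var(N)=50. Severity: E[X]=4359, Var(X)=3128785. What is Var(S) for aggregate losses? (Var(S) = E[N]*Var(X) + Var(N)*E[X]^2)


Var(S) = E[N]*Var(X) + Var(N)*E[X]^2
= 52*3128785 + 50*4359^2
= 162696820 + 950044050
= 1.1127e+09


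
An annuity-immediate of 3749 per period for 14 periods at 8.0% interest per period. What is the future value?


FV = PMT * ((1+i)^n - 1) / i
= 3749 * ((1.08)^14 - 1) / 0.08
= 3749 * (2.937194 - 1) / 0.08
= 90781.7362


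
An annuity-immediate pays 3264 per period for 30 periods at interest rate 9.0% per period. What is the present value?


PV = PMT * (1 - (1+i)^(-n)) / i
= 3264 * (1 - (1+0.09)^(-30)) / 0.09
= 3264 * (1 - 0.075371) / 0.09
= 3264 * 10.273654
= 33533.2068


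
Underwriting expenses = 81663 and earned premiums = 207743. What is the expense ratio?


Expense ratio = expenses / premiums
= 81663 / 207743
= 0.3931


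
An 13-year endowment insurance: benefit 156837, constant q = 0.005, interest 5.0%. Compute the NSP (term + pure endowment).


Term component = 7173.6408
Pure endowment = 13_p_x * v^13 * benefit = 0.936915 * 0.530321 * 156837 = 77926.9517
NSP = 85100.5925


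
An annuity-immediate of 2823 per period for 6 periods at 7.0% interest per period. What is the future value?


FV = PMT * ((1+i)^n - 1) / i
= 2823 * ((1.07)^6 - 1) / 0.07
= 2823 * (1.50073 - 1) / 0.07
= 20193.7398


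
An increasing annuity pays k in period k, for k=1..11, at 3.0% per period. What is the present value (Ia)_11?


(Ia)_n = sum_{k=1}^{n} k * v^k, v = 1/(1+i)
v = 0.970874
Sum computed term by term:
(Ia)_11 = 52.7856


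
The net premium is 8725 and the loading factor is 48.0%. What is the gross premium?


Gross = net * (1 + loading)
= 8725 * (1 + 0.48)
= 8725 * 1.48
= 12913.0


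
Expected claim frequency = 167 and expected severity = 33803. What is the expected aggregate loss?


E[S] = E[N] * E[X]
= 167 * 33803
= 5.6451e+06


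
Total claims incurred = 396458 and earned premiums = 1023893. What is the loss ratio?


Loss ratio = claims / premiums
= 396458 / 1023893
= 0.3872


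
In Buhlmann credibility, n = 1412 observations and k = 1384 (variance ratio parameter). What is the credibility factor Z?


Z = n / (n + k)
= 1412 / (1412 + 1384)
= 1412 / 2796
= 0.505


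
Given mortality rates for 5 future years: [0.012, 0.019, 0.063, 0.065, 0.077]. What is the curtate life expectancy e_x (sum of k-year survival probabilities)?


e_x = sum_{k=1}^{n} k_p_x
k_p_x values:
  1_p_x = 0.988
  2_p_x = 0.969228
  3_p_x = 0.908167
  4_p_x = 0.849136
  5_p_x = 0.783752
e_x = 4.4983


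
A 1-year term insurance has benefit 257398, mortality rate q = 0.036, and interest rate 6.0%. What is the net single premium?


NSP = benefit * q * v
v = 1/(1+i) = 0.943396
NSP = 257398 * 0.036 * 0.943396
= 8741.8189


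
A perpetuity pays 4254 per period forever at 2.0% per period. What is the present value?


PV = PMT / i
= 4254 / 0.02
= 212700.0


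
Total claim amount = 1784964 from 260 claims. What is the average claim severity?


severity = total / number
= 1784964 / 260
= 6865.2462


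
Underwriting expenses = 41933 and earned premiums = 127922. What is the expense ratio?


Expense ratio = expenses / premiums
= 41933 / 127922
= 0.3278


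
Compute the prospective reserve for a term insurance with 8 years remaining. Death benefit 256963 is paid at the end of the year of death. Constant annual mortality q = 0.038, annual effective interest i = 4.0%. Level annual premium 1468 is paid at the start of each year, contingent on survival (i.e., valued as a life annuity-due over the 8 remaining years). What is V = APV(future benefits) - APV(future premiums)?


v = 1/(1+i) = 0.961538
APV(future benefits) per unit = sum_{k=0}^{7} k_p_x * q * v^(k+1) = 0.22607
APV(future benefits) = 256963 * 0.22607 = 58091.5939
Life annuity-due factor ä_{x:8} = sum_{k=0}^{7} k_p_x * v^k = 6.187176
APV(future premiums) = 1468 * 6.187176 = 9082.7738
V = 58091.5939 - 9082.7738
= 49008.8201


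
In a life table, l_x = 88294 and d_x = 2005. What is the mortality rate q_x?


q_x = d_x / l_x
= 2005 / 88294
= 0.0227


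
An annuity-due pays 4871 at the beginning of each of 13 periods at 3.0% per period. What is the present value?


PV_due = PMT * (1-(1+i)^(-n))/i * (1+i)
PV_immediate = 51802.8674
PV_due = 51802.8674 * 1.03
= 53356.9535


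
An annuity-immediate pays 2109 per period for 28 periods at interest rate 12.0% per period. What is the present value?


PV = PMT * (1 - (1+i)^(-n)) / i
= 2109 * (1 - (1+0.12)^(-28)) / 0.12
= 2109 * (1 - 0.041869) / 0.12
= 2109 * 7.984423
= 16839.1476


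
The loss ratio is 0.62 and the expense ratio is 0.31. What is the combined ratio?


Combined ratio = loss ratio + expense ratio
= 0.62 + 0.31
= 0.93


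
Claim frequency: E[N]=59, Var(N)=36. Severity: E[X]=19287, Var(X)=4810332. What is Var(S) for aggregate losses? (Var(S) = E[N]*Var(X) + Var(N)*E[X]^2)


Var(S) = E[N]*Var(X) + Var(N)*E[X]^2
= 59*4810332 + 36*19287^2
= 283809588 + 13391581284
= 1.3675e+10


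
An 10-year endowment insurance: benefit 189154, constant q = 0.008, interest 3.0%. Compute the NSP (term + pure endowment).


Term component = 12477.6209
Pure endowment = 10_p_x * v^10 * benefit = 0.922819 * 0.744094 * 189154 = 129885.3007
NSP = 142362.9216


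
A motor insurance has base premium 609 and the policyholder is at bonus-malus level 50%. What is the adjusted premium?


adjusted = base * BM_level / 100
= 609 * 50 / 100
= 609 * 0.5
= 304.5


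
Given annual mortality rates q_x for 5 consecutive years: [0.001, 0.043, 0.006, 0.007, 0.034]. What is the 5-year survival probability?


p_k = 1 - q_k for each year
Survival = product of (1 - q_k)
= 0.999 * 0.957 * 0.994 * 0.993 * 0.966
= 0.9116


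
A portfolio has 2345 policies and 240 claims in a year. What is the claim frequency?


frequency = claims / policies
= 240 / 2345
= 0.1023


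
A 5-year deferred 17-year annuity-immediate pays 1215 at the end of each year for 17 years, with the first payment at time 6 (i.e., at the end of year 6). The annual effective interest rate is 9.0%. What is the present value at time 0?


PV at time 5 of the 17-year annuity-immediate:
a_n = 1215 * (1-(1+0.09)^(-17))/0.09 = 10380.5121
Discount back 5 years to time 0:
PV = 10380.5121 * (1+0.09)^(-5)
= 10380.5121 * 0.649931
= 6746.6206


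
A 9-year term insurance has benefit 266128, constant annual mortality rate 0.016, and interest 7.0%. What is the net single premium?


NSP = benefit * sum_{k=0}^{n-1} k_p_x * q * v^(k+1)
With constant q=0.016, v=0.934579
Sum = 0.098523
NSP = 266128 * 0.098523
= 26219.7995


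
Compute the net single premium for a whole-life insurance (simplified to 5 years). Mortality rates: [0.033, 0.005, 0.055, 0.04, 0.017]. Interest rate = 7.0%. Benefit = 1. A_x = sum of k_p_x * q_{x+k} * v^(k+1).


v = 0.934579
Year 0: k_p_x=1.0, q=0.033, term=0.030841
Year 1: k_p_x=0.967, q=0.005, term=0.004223
Year 2: k_p_x=0.962165, q=0.055, term=0.043198
Year 3: k_p_x=0.909246, q=0.04, term=0.027746
Year 4: k_p_x=0.872876, q=0.017, term=0.01058
A_x = 0.1166


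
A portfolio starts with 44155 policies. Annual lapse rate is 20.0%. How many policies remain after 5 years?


remaining = initial * (1 - lapse)^years
= 44155 * (1 - 0.2)^5
= 44155 * 0.32768
= 14468.7104


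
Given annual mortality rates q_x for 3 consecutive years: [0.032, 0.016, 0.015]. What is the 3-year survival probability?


p_k = 1 - q_k for each year
Survival = product of (1 - q_k)
= 0.968 * 0.984 * 0.985
= 0.9382


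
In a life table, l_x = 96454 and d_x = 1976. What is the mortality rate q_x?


q_x = d_x / l_x
= 1976 / 96454
= 0.0205


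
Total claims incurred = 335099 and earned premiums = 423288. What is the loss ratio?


Loss ratio = claims / premiums
= 335099 / 423288
= 0.7917


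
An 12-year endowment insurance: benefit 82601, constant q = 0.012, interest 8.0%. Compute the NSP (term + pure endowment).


Term component = 7072.55
Pure endowment = 12_p_x * v^12 * benefit = 0.865134 * 0.397114 * 82601 = 28378.117
NSP = 35450.6669


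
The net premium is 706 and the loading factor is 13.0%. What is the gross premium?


Gross = net * (1 + loading)
= 706 * (1 + 0.13)
= 706 * 1.13
= 797.78


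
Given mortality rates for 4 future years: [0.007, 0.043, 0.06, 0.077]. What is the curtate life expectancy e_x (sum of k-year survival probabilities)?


e_x = sum_{k=1}^{n} k_p_x
k_p_x values:
  1_p_x = 0.993
  2_p_x = 0.950301
  3_p_x = 0.893283
  4_p_x = 0.8245
e_x = 3.6611


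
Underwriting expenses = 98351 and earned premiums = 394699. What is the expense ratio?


Expense ratio = expenses / premiums
= 98351 / 394699
= 0.2492


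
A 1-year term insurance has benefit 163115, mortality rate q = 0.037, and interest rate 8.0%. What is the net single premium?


NSP = benefit * q * v
v = 1/(1+i) = 0.925926
NSP = 163115 * 0.037 * 0.925926
= 5588.1991


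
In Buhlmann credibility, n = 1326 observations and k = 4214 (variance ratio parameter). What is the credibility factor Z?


Z = n / (n + k)
= 1326 / (1326 + 4214)
= 1326 / 5540
= 0.2394


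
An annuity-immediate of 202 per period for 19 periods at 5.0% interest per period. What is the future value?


FV = PMT * ((1+i)^n - 1) / i
= 202 * ((1.05)^19 - 1) / 0.05
= 202 * (2.52695 - 1) / 0.05
= 6168.8788


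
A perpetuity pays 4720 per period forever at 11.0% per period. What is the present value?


PV = PMT / i
= 4720 / 0.11
= 42909.0909


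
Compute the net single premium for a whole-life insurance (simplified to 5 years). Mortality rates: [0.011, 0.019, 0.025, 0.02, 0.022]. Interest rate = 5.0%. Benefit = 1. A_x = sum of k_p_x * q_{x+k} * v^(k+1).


v = 0.952381
Year 0: k_p_x=1.0, q=0.011, term=0.010476
Year 1: k_p_x=0.989, q=0.019, term=0.017044
Year 2: k_p_x=0.970209, q=0.025, term=0.020953
Year 3: k_p_x=0.945954, q=0.02, term=0.015565
Year 4: k_p_x=0.927035, q=0.022, term=0.01598
A_x = 0.08


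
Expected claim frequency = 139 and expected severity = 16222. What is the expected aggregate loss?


E[S] = E[N] * E[X]
= 139 * 16222
= 2.2549e+06


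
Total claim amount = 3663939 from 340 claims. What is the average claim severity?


severity = total / number
= 3663939 / 340
= 10776.2912


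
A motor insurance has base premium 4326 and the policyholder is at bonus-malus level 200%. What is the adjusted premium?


adjusted = base * BM_level / 100
= 4326 * 200 / 100
= 4326 * 2.0
= 8652.0


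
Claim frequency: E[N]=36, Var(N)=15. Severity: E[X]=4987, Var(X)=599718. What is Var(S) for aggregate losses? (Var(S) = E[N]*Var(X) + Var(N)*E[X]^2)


Var(S) = E[N]*Var(X) + Var(N)*E[X]^2
= 36*599718 + 15*4987^2
= 21589848 + 373052535
= 3.9464e+08


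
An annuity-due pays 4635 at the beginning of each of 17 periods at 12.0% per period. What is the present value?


PV_due = PMT * (1-(1+i)^(-n))/i * (1+i)
PV_immediate = 32999.4873
PV_due = 32999.4873 * 1.12
= 36959.4258


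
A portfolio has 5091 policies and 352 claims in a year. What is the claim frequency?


frequency = claims / policies
= 352 / 5091
= 0.0691


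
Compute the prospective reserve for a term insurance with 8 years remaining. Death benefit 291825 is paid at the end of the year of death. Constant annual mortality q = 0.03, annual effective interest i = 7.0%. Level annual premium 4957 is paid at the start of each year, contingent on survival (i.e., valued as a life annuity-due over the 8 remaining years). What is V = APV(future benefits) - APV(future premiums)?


v = 1/(1+i) = 0.934579
APV(future benefits) per unit = sum_{k=0}^{7} k_p_x * q * v^(k+1) = 0.163156
APV(future benefits) = 291825 * 0.163156 = 47613.0781
Life annuity-due factor ä_{x:8} = sum_{k=0}^{7} k_p_x * v^k = 5.81924
APV(future premiums) = 4957 * 5.81924 = 28845.9739
V = 47613.0781 - 28845.9739
= 18767.1042


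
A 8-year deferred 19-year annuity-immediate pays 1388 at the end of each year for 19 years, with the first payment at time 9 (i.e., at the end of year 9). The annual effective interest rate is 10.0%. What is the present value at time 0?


PV at time 8 of the 19-year annuity-immediate:
a_n = 1388 * (1-(1+0.1)^(-19))/0.1 = 11610.5091
Discount back 8 years to time 0:
PV = 11610.5091 * (1+0.1)^(-8)
= 11610.5091 * 0.466507
= 5416.3882


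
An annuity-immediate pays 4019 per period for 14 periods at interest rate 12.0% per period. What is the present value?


PV = PMT * (1 - (1+i)^(-n)) / i
= 4019 * (1 - (1+0.12)^(-14)) / 0.12
= 4019 * (1 - 0.20462) / 0.12
= 4019 * 6.628168
= 26638.6081


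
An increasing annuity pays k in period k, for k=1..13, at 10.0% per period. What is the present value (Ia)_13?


(Ia)_n = sum_{k=1}^{n} k * v^k, v = 1/(1+i)
v = 0.909091
Sum computed term by term:
(Ia)_13 = 40.4805


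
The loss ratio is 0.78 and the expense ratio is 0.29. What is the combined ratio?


Combined ratio = loss ratio + expense ratio
= 0.78 + 0.29
= 1.07


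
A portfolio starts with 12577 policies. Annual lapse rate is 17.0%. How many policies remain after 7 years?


remaining = initial * (1 - lapse)^years
= 12577 * (1 - 0.17)^7
= 12577 * 0.271361
= 3412.9011


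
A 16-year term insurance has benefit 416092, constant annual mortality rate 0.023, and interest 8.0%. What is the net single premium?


NSP = benefit * sum_{k=0}^{n-1} k_p_x * q * v^(k+1)
With constant q=0.023, v=0.925926
Sum = 0.178383
NSP = 416092 * 0.178383
= 74223.5923


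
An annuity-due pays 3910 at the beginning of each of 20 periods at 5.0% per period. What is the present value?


PV_due = PMT * (1-(1+i)^(-n))/i * (1+i)
PV_immediate = 48727.2424
PV_due = 48727.2424 * 1.05
= 51163.6046


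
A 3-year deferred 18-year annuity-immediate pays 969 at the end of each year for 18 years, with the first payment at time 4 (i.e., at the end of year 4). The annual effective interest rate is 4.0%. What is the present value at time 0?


PV at time 3 of the 18-year annuity-immediate:
a_n = 969 * (1-(1+0.04)^(-18))/0.04 = 12266.8588
Discount back 3 years to time 0:
PV = 12266.8588 * (1+0.04)^(-3)
= 12266.8588 * 0.888996
= 10905.1928


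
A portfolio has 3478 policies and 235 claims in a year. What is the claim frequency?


frequency = claims / policies
= 235 / 3478
= 0.0676


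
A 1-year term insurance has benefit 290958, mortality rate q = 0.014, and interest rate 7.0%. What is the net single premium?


NSP = benefit * q * v
v = 1/(1+i) = 0.934579
NSP = 290958 * 0.014 * 0.934579
= 3806.9271


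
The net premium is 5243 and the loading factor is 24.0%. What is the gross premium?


Gross = net * (1 + loading)
= 5243 * (1 + 0.24)
= 5243 * 1.24
= 6501.32


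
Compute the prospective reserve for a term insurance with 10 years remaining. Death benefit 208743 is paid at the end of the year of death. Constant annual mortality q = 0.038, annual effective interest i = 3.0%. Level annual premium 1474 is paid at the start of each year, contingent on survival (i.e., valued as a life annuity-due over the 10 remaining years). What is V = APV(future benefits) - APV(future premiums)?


v = 1/(1+i) = 0.970874
APV(future benefits) per unit = sum_{k=0}^{9} k_p_x * q * v^(k+1) = 0.276561
APV(future benefits) = 208743 * 0.276561 = 57730.1826
Life annuity-due factor ä_{x:10} = sum_{k=0}^{9} k_p_x * v^k = 7.49626
APV(future premiums) = 1474 * 7.49626 = 11049.4872
V = 57730.1826 - 11049.4872
= 46680.6954


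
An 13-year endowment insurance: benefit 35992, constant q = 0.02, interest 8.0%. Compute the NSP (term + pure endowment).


Term component = 5162.9233
Pure endowment = 13_p_x * v^13 * benefit = 0.769022 * 0.367698 * 35992 = 10177.3836
NSP = 15340.3069


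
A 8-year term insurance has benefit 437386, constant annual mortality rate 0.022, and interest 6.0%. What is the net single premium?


NSP = benefit * sum_{k=0}^{n-1} k_p_x * q * v^(k+1)
With constant q=0.022, v=0.943396
Sum = 0.127405
NSP = 437386 * 0.127405
= 55725.2034


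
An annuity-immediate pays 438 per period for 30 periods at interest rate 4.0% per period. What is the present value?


PV = PMT * (1 - (1+i)^(-n)) / i
= 438 * (1 - (1+0.04)^(-30)) / 0.04
= 438 * (1 - 0.308319) / 0.04
= 438 * 17.292033
= 7573.9106


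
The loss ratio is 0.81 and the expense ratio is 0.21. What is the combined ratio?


Combined ratio = loss ratio + expense ratio
= 0.81 + 0.21
= 1.02


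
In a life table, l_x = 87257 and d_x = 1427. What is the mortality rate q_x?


q_x = d_x / l_x
= 1427 / 87257
= 0.0164


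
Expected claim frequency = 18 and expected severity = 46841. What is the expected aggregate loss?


E[S] = E[N] * E[X]
= 18 * 46841
= 843138


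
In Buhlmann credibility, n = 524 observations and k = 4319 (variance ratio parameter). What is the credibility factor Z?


Z = n / (n + k)
= 524 / (524 + 4319)
= 524 / 4843
= 0.1082


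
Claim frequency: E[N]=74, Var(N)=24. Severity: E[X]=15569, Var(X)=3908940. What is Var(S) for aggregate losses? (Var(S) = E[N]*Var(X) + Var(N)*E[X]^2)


Var(S) = E[N]*Var(X) + Var(N)*E[X]^2
= 74*3908940 + 24*15569^2
= 289261560 + 5817450264
= 6.1067e+09


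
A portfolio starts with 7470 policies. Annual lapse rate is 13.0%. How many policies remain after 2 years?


remaining = initial * (1 - lapse)^years
= 7470 * (1 - 0.13)^2
= 7470 * 0.7569
= 5654.043


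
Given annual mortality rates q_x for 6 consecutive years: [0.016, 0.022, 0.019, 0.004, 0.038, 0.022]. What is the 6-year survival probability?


p_k = 1 - q_k for each year
Survival = product of (1 - q_k)
= 0.984 * 0.978 * 0.981 * 0.996 * 0.962 * 0.978
= 0.8847


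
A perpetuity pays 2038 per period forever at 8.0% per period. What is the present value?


PV = PMT / i
= 2038 / 0.08
= 25475.0


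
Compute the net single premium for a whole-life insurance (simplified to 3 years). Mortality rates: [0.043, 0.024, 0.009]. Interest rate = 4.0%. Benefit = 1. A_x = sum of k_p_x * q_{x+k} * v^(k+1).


v = 0.961538
Year 0: k_p_x=1.0, q=0.043, term=0.041346
Year 1: k_p_x=0.957, q=0.024, term=0.021235
Year 2: k_p_x=0.934032, q=0.009, term=0.007473
A_x = 0.0701


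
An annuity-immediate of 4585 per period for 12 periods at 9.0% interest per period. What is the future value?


FV = PMT * ((1+i)^n - 1) / i
= 4585 * ((1.09)^12 - 1) / 0.09
= 4585 * (2.812665 - 1) / 0.09
= 92345.2003


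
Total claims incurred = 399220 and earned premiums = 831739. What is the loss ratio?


Loss ratio = claims / premiums
= 399220 / 831739
= 0.48


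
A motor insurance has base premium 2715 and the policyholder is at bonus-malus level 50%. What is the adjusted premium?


adjusted = base * BM_level / 100
= 2715 * 50 / 100
= 2715 * 0.5
= 1357.5


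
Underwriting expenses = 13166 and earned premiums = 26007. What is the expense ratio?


Expense ratio = expenses / premiums
= 13166 / 26007
= 0.5062


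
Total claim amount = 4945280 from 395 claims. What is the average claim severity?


severity = total / number
= 4945280 / 395
= 12519.6962


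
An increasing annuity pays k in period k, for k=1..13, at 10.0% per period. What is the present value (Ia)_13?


(Ia)_n = sum_{k=1}^{n} k * v^k, v = 1/(1+i)
v = 0.909091
Sum computed term by term:
(Ia)_13 = 40.4805


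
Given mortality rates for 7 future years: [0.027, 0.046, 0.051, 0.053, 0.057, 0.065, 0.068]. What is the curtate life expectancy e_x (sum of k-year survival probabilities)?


e_x = sum_{k=1}^{n} k_p_x
k_p_x values:
  1_p_x = 0.973
  2_p_x = 0.928242
  3_p_x = 0.880902
  4_p_x = 0.834214
  5_p_x = 0.786664
  6_p_x = 0.735531
  7_p_x = 0.685514
e_x = 5.8241


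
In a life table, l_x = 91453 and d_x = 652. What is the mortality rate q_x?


q_x = d_x / l_x
= 652 / 91453
= 0.0071


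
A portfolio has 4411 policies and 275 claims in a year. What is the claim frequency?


frequency = claims / policies
= 275 / 4411
= 0.0623


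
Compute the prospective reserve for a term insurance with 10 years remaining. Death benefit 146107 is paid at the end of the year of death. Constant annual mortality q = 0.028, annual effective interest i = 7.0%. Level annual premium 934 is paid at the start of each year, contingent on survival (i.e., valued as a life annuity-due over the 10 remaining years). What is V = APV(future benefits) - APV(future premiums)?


v = 1/(1+i) = 0.934579
APV(future benefits) per unit = sum_{k=0}^{9} k_p_x * q * v^(k+1) = 0.17638
APV(future benefits) = 146107 * 0.17638 = 25770.3359
Life annuity-due factor ä_{x:10} = sum_{k=0}^{9} k_p_x * v^k = 6.740231
APV(future premiums) = 934 * 6.740231 = 6295.3761
V = 25770.3359 - 6295.3761
= 19474.9598


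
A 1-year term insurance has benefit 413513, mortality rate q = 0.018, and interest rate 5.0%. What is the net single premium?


NSP = benefit * q * v
v = 1/(1+i) = 0.952381
NSP = 413513 * 0.018 * 0.952381
= 7088.7943


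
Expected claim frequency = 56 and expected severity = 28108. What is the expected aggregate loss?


E[S] = E[N] * E[X]
= 56 * 28108
= 1.5740e+06


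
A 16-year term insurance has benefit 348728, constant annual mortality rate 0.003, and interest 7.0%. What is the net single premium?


NSP = benefit * sum_{k=0}^{n-1} k_p_x * q * v^(k+1)
With constant q=0.003, v=0.934579
Sum = 0.027829
NSP = 348728 * 0.027829
= 9704.6307


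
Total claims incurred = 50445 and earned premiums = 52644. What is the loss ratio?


Loss ratio = claims / premiums
= 50445 / 52644
= 0.9582


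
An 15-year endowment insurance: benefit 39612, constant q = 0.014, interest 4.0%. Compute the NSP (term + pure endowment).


Term component = 5654.3211
Pure endowment = 15_p_x * v^15 * benefit = 0.809382 * 0.555265 * 39612 = 17802.4758
NSP = 23456.7969


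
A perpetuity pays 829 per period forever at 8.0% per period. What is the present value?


PV = PMT / i
= 829 / 0.08
= 10362.5


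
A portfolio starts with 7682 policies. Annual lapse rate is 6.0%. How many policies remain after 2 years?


remaining = initial * (1 - lapse)^years
= 7682 * (1 - 0.06)^2
= 7682 * 0.8836
= 6787.8152


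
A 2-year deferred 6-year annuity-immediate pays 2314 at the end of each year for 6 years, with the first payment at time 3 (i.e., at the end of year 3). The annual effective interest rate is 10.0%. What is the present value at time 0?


PV at time 2 of the 6-year annuity-immediate:
a_n = 2314 * (1-(1+0.1)^(-6))/0.1 = 10078.0733
Discount back 2 years to time 0:
PV = 10078.0733 * (1+0.1)^(-2)
= 10078.0733 * 0.826446
= 8328.9862


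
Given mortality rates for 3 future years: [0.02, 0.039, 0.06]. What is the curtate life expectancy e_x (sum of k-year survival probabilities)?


e_x = sum_{k=1}^{n} k_p_x
k_p_x values:
  1_p_x = 0.98
  2_p_x = 0.94178
  3_p_x = 0.885273
e_x = 2.8071


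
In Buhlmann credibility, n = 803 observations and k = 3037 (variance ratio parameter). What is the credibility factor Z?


Z = n / (n + k)
= 803 / (803 + 3037)
= 803 / 3840
= 0.2091


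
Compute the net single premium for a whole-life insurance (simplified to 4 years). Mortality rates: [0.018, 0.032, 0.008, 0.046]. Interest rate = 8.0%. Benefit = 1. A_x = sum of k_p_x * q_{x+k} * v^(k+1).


v = 0.925926
Year 0: k_p_x=1.0, q=0.018, term=0.016667
Year 1: k_p_x=0.982, q=0.032, term=0.026941
Year 2: k_p_x=0.950576, q=0.008, term=0.006037
Year 3: k_p_x=0.942971, q=0.046, term=0.031883
A_x = 0.0815


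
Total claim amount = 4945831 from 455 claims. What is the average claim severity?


severity = total / number
= 4945831 / 455
= 10869.9582


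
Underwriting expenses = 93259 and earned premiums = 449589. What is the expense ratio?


Expense ratio = expenses / premiums
= 93259 / 449589
= 0.2074


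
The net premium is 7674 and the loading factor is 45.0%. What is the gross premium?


Gross = net * (1 + loading)
= 7674 * (1 + 0.45)
= 7674 * 1.45
= 11127.3


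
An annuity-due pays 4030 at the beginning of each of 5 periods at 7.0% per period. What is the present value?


PV_due = PMT * (1-(1+i)^(-n))/i * (1+i)
PV_immediate = 16523.7957
PV_due = 16523.7957 * 1.07
= 17680.4614


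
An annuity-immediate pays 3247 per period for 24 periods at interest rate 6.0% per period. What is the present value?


PV = PMT * (1 - (1+i)^(-n)) / i
= 3247 * (1 - (1+0.06)^(-24)) / 0.06
= 3247 * (1 - 0.246979) / 0.06
= 3247 * 12.550358
= 40751.0109


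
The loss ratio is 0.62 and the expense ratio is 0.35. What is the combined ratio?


Combined ratio = loss ratio + expense ratio
= 0.62 + 0.35
= 0.97


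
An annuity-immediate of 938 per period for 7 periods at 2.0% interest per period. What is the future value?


FV = PMT * ((1+i)^n - 1) / i
= 938 * ((1.02)^7 - 1) / 0.02
= 938 * (1.148686 - 1) / 0.02
= 6973.3578


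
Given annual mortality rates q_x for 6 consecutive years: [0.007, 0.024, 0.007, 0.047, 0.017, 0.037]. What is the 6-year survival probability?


p_k = 1 - q_k for each year
Survival = product of (1 - q_k)
= 0.993 * 0.976 * 0.993 * 0.953 * 0.983 * 0.963
= 0.8682


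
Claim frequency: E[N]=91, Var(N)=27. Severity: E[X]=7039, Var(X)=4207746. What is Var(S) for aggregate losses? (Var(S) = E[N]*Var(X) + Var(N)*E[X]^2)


Var(S) = E[N]*Var(X) + Var(N)*E[X]^2
= 91*4207746 + 27*7039^2
= 382904886 + 1337783067
= 1.7207e+09


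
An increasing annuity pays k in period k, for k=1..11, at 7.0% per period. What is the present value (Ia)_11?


(Ia)_n = sum_{k=1}^{n} k * v^k, v = 1/(1+i)
v = 0.934579
Sum computed term by term:
(Ia)_11 = 39.9652


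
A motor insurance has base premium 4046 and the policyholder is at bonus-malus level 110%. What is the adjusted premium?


adjusted = base * BM_level / 100
= 4046 * 110 / 100
= 4046 * 1.1
= 4450.6


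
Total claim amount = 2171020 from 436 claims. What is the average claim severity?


severity = total / number
= 2171020 / 436
= 4979.4037


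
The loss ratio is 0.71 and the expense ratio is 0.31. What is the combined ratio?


Combined ratio = loss ratio + expense ratio
= 0.71 + 0.31
= 1.02


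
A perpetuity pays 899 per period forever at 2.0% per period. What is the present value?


PV = PMT / i
= 899 / 0.02
= 44950.0


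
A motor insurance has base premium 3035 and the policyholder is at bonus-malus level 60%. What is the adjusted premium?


adjusted = base * BM_level / 100
= 3035 * 60 / 100
= 3035 * 0.6
= 1821.0


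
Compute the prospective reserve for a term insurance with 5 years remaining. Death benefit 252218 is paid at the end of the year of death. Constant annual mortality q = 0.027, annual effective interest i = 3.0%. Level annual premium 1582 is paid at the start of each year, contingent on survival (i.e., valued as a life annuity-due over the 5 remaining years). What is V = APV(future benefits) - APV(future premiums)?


v = 1/(1+i) = 0.970874
APV(future benefits) per unit = sum_{k=0}^{4} k_p_x * q * v^(k+1) = 0.117342
APV(future benefits) = 252218 * 0.117342 = 29595.8232
Life annuity-due factor ä_{x:5} = sum_{k=0}^{4} k_p_x * v^k = 4.476389
APV(future premiums) = 1582 * 4.476389 = 7081.6472
V = 29595.8232 - 7081.6472
= 22514.176


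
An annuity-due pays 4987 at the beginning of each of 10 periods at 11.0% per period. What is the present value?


PV_due = PMT * (1-(1+i)^(-n))/i * (1+i)
PV_immediate = 29369.6
PV_due = 29369.6 * 1.11
= 32600.256


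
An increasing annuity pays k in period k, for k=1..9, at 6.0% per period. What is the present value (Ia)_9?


(Ia)_n = sum_{k=1}^{n} k * v^k, v = 1/(1+i)
v = 0.943396
Sum computed term by term:
(Ia)_9 = 31.3785


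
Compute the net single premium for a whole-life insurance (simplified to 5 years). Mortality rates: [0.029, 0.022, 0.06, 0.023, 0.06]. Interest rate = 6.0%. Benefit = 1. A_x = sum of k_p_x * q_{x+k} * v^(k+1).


v = 0.943396
Year 0: k_p_x=1.0, q=0.029, term=0.027358
Year 1: k_p_x=0.971, q=0.022, term=0.019012
Year 2: k_p_x=0.949638, q=0.06, term=0.04784
Year 3: k_p_x=0.89266, q=0.023, term=0.016263
Year 4: k_p_x=0.872129, q=0.06, term=0.039102
A_x = 0.1496


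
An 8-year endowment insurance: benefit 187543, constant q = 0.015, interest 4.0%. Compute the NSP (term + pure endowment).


Term component = 18030.9712
Pure endowment = 8_p_x * v^8 * benefit = 0.886115 * 0.73069 * 187543 = 121429.439
NSP = 139460.4101


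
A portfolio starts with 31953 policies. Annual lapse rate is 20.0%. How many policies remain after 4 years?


remaining = initial * (1 - lapse)^years
= 31953 * (1 - 0.2)^4
= 31953 * 0.4096
= 13087.9488


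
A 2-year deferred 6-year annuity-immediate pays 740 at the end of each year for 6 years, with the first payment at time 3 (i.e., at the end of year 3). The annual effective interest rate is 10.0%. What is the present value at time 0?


PV at time 2 of the 6-year annuity-immediate:
a_n = 740 * (1-(1+0.1)^(-6))/0.1 = 3222.8929
Discount back 2 years to time 0:
PV = 3222.8929 * (1+0.1)^(-2)
= 3222.8929 * 0.826446
= 2663.5479


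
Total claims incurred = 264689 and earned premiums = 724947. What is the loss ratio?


Loss ratio = claims / premiums
= 264689 / 724947
= 0.3651


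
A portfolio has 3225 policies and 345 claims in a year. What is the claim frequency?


frequency = claims / policies
= 345 / 3225
= 0.107


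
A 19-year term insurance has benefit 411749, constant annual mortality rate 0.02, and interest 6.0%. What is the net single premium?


NSP = benefit * sum_{k=0}^{n-1} k_p_x * q * v^(k+1)
With constant q=0.02, v=0.943396
Sum = 0.193711
NSP = 411749 * 0.193711
= 79760.2853


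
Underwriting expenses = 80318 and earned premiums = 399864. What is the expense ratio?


Expense ratio = expenses / premiums
= 80318 / 399864
= 0.2009


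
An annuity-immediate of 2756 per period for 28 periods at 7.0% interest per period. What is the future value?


FV = PMT * ((1+i)^n - 1) / i
= 2756 * ((1.07)^28 - 1) / 0.07
= 2756 * (6.648838 - 1) / 0.07
= 222402.8362


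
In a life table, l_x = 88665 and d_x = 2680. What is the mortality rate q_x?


q_x = d_x / l_x
= 2680 / 88665
= 0.0302


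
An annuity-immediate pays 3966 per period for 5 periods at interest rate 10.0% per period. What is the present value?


PV = PMT * (1 - (1+i)^(-n)) / i
= 3966 * (1 - (1+0.1)^(-5)) / 0.1
= 3966 * (1 - 0.620921) / 0.1
= 3966 * 3.790787
= 15034.2603


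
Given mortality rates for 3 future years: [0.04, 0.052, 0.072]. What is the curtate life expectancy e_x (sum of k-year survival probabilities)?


e_x = sum_{k=1}^{n} k_p_x
k_p_x values:
  1_p_x = 0.96
  2_p_x = 0.91008
  3_p_x = 0.844554
e_x = 2.7146


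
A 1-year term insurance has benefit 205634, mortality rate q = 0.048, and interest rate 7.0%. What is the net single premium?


NSP = benefit * q * v
v = 1/(1+i) = 0.934579
NSP = 205634 * 0.048 * 0.934579
= 9224.7028


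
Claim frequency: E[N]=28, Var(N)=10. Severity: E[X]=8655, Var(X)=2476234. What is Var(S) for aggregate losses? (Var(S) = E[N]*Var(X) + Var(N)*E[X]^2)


Var(S) = E[N]*Var(X) + Var(N)*E[X]^2
= 28*2476234 + 10*8655^2
= 69334552 + 749090250
= 8.1842e+08


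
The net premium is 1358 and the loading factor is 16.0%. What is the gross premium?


Gross = net * (1 + loading)
= 1358 * (1 + 0.16)
= 1358 * 1.16
= 1575.28


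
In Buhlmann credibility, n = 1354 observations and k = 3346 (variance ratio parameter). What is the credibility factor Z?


Z = n / (n + k)
= 1354 / (1354 + 3346)
= 1354 / 4700
= 0.2881


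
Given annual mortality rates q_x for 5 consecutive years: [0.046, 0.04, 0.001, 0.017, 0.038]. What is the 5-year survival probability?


p_k = 1 - q_k for each year
Survival = product of (1 - q_k)
= 0.954 * 0.96 * 0.999 * 0.983 * 0.962
= 0.8652


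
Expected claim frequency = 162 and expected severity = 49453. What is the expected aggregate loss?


E[S] = E[N] * E[X]
= 162 * 49453
= 8.0114e+06


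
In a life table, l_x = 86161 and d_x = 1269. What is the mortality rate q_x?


q_x = d_x / l_x
= 1269 / 86161
= 0.0147


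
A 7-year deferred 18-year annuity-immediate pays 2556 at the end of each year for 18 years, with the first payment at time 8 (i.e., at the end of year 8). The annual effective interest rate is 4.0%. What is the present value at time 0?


PV at time 7 of the 18-year annuity-immediate:
a_n = 2556 * (1-(1+0.04)^(-18))/0.04 = 32357.1631
Discount back 7 years to time 0:
PV = 32357.1631 * (1+0.04)^(-7)
= 32357.1631 * 0.759918
= 24588.7846


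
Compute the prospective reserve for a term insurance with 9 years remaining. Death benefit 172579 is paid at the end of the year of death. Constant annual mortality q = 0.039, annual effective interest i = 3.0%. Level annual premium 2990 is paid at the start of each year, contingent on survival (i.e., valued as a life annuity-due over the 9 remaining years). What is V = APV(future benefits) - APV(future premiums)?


v = 1/(1+i) = 0.970874
APV(future benefits) per unit = sum_{k=0}^{8} k_p_x * q * v^(k+1) = 0.262393
APV(future benefits) = 172579 * 0.262393 = 45283.5059
Life annuity-due factor ä_{x:9} = sum_{k=0}^{8} k_p_x * v^k = 6.929864
APV(future premiums) = 2990 * 6.929864 = 20720.2934
V = 45283.5059 - 20720.2934
= 24563.2125


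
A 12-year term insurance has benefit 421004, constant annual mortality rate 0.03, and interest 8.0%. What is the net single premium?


NSP = benefit * sum_{k=0}^{n-1} k_p_x * q * v^(k+1)
With constant q=0.03, v=0.925926
Sum = 0.197582
NSP = 421004 * 0.197582
= 83182.6193


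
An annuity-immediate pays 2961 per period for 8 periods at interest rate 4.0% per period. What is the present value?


PV = PMT * (1 - (1+i)^(-n)) / i
= 2961 * (1 - (1+0.04)^(-8)) / 0.04
= 2961 * (1 - 0.73069) / 0.04
= 2961 * 6.732745
= 19935.6576


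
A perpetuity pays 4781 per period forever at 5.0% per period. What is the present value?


PV = PMT / i
= 4781 / 0.05
= 95620.0


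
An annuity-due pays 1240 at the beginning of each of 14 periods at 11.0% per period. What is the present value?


PV_due = PMT * (1-(1+i)^(-n))/i * (1+i)
PV_immediate = 8657.5129
PV_due = 8657.5129 * 1.11
= 9609.8393


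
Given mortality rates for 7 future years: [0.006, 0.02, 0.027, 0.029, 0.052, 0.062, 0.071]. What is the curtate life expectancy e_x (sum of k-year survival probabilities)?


e_x = sum_{k=1}^{n} k_p_x
k_p_x values:
  1_p_x = 0.994
  2_p_x = 0.97412
  3_p_x = 0.947819
  4_p_x = 0.920332
  5_p_x = 0.872475
  6_p_x = 0.818381
  7_p_x = 0.760276
e_x = 6.2874


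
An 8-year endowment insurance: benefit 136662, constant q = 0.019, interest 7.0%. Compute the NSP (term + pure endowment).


Term component = 14610.6134
Pure endowment = 8_p_x * v^8 * benefit = 0.857733 * 0.582009 * 136662 = 68222.811
NSP = 82833.4244
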